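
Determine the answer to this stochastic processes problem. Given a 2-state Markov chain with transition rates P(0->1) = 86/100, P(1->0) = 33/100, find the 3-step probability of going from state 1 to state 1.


Computing P^3 by matrix multiplication.
P = [[0.1400, 0.8600], [0.3300, 0.6700]]
After raising P to the power 3:
P^3(1,1) = 0.7208

0.7208


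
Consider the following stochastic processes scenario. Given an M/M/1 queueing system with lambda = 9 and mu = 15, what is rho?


rho = lambda/mu
= 9/15
= 0.6000

0.6000


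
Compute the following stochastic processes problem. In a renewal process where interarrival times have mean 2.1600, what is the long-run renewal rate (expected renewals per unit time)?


Long-run renewal rate = 1/E(X)
= 1/2.1600
= 0.4630

0.4630


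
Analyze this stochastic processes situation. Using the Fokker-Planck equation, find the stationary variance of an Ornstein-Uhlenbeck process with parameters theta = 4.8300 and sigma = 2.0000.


Stationary variance = sigma^2 / (2*theta)
= 2.0000^2 / (2*4.8300)
= 4.0000 / 9.6600
= 0.4141

0.4141


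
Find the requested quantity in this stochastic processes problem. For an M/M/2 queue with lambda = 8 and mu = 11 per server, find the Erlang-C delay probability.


a = lambda/mu = 0.7273
rho = a/c = 0.3636
Erlang-C formula applied:
C(c,a) = 0.1939

0.1939


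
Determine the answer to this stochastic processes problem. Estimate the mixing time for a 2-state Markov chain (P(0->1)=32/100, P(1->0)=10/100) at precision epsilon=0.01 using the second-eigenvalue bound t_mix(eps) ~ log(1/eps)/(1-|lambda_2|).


lambda_2 = |1 - p01 - p10| = |1 - 0.3200 - 0.1000| = 0.5800
t_mix ~ log(1/eps)/(1 - |lambda_2|)
= log(100)/(1 - 0.5800) = 4.6052/0.4200
= 10.9647

10.9647


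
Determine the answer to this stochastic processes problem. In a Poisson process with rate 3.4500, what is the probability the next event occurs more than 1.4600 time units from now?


P(X > t) = exp(-lambda * t)
= exp(-3.4500 * 1.4600)
= exp(-5.0370) = 0.0065

0.0065


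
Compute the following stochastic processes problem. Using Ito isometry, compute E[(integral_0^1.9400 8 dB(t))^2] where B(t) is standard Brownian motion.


By Ito isometry: E[(int f dB)^2] = int f^2 dt
= 8^2 * 1.9400
= 64 * 1.9400 = 124.1600

124.1600


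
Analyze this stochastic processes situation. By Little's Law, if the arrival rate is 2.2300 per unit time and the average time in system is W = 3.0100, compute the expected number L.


Little's Law: L = lambda * W
= 2.2300 * 3.0100
= 6.7123

6.7123


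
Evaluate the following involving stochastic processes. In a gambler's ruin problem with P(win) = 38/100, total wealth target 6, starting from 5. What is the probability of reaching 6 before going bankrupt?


Gambler's ruin formula:
r = q/p = 0.6200/0.3800 = 1.6316
P(win) = (1 - r^i)/(1 - r^N)
= (1 - 1.6316^5)/(1 - 1.6316^6)
= 0.5912

0.5912


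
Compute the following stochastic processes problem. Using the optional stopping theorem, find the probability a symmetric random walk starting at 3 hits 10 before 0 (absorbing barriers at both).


By optional stopping theorem: E(M at tau) = M(0) = 3
P(hit 10)*10 + P(hit 0)*0 = 3
P(hit 10) = (3 - 0)/(10 - 0) = 3/10 = 0.3000

0.3000


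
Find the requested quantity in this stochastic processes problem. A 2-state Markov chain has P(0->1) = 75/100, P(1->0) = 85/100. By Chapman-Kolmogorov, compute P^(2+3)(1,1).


P^5 = P^2 * P^3
Computing via matrix multiplication of the transition matrix.
Entry (1,1) of P^5 = 0.4274

0.4274


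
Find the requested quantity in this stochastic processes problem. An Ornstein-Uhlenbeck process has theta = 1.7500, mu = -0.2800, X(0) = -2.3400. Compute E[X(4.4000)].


E[X(t)] = mu + (X(0) - mu)*exp(-theta*t)
= -0.2800 + (-2.3400 - -0.2800)*exp(-1.7500*4.4000)
= -0.2800 + -2.0600 * 4.5283e-04
= -0.2809

-0.2809


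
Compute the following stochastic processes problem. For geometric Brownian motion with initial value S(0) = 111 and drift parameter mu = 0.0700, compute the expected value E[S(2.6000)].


E[S(t)] = S(0) * exp(mu * t)
= 111 * exp(0.0700 * 2.6000)
= 111 * 1.1996
= 133.1572

133.1572


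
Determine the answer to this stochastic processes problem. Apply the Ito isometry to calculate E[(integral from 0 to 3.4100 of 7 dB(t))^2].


By Ito isometry: E[(int f dB)^2] = int f^2 dt
= 7^2 * 3.4100
= 49 * 3.4100 = 167.0900

167.0900


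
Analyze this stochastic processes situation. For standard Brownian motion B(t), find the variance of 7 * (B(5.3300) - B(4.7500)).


Var(alpha*(B(t)-B(s))) = alpha^2 * (t-s)
= 7^2 * (5.3300 - 4.7500)
= 49 * 0.5800
= 28.4200

28.4200


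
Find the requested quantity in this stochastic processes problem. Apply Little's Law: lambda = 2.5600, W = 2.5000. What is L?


Little's Law: L = lambda * W
= 2.5600 * 2.5000
= 6.4000

6.4000


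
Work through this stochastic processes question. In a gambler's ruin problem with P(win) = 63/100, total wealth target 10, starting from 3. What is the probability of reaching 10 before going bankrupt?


Gambler's ruin formula:
r = q/p = 0.3700/0.6300 = 0.5873
P(win) = (1 - r^i)/(1 - r^N)
= (1 - 0.5873^3)/(1 - 0.5873^10)
= 0.8013

0.8013


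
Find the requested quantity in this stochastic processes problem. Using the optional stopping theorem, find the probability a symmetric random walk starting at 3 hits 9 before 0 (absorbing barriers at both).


By optional stopping theorem: E(M at tau) = M(0) = 3
P(hit 9)*9 + P(hit 0)*0 = 3
P(hit 9) = (3 - 0)/(9 - 0) = 1/3 = 0.3333

0.3333


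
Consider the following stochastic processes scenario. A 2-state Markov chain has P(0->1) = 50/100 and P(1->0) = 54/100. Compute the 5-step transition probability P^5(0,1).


Computing P^5 by matrix multiplication.
P = [[0.5000, 0.5000], [0.5400, 0.4600]]
After raising P to the power 5:
P^5(0,1) = 0.4808

0.4808


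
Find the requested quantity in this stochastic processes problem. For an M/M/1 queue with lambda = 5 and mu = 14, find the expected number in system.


rho = 5/14 = 0.3571
L = rho/(1-rho)
= 0.3571/0.6429
= 0.5556

0.5556


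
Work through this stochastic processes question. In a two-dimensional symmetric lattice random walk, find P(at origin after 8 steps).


P = C(8,4)^2 / 4^8
= 70^2 / 65536
= 4900 / 65536
= 0.0748

0.0748


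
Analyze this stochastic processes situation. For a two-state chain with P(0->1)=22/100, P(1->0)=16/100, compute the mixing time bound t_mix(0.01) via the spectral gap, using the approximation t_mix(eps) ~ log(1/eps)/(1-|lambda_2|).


lambda_2 = |1 - p01 - p10| = |1 - 0.2200 - 0.1600| = 0.6200
t_mix ~ log(1/eps)/(1 - |lambda_2|)
= log(100)/(1 - 0.6200) = 4.6052/0.3800
= 12.1189

12.1189


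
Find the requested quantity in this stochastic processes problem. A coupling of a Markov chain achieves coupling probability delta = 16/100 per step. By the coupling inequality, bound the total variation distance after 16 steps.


TV distance bound <= (1-delta)^n
= (1 - 0.1600)^16
= 0.8400^16
= 0.0614

0.0614


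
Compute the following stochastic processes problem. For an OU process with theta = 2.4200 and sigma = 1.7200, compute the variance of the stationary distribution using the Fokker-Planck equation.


Stationary variance = sigma^2 / (2*theta)
= 1.7200^2 / (2*2.4200)
= 2.9584 / 4.8400
= 0.6112

0.6112


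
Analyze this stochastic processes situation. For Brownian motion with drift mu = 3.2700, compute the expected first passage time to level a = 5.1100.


Expected first passage time = a/mu
= 5.1100/3.2700
= 1.5627

1.5627


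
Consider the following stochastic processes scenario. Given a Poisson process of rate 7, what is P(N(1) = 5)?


P(N(t)=k) = (lambda*t)^k * exp(-lambda*t) / k!
lambda*t = 7
= 7^5 * exp(-7) / 5!
= 16807 * 9.1188e-04 / 120
= 0.1277

0.1277


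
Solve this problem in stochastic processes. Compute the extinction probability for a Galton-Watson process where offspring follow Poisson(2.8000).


Since mu = 2.8000 > 1, extinction prob q < 1.
Solve s = exp(mu*(s-1)) iteratively.
q = 0.0750

0.0750


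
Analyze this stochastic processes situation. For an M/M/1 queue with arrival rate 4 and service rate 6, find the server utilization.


rho = lambda/mu
= 4/6
= 0.6667

0.6667


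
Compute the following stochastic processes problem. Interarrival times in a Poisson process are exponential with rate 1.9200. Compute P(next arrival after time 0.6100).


P(X > t) = exp(-lambda * t)
= exp(-1.9200 * 0.6100)
= exp(-1.1712) = 0.3100

0.3100


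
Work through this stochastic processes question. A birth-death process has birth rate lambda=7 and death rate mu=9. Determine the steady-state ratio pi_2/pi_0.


For birth-death process, pi_n/pi_0 = (lambda/mu)^n
= (7/9)^2
= 0.6049

0.6049


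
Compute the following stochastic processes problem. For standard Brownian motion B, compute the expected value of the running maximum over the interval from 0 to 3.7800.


E(max B(s)) = sqrt(2t/pi)
= sqrt(2*3.7800/pi)
= sqrt(2.4064)
= 1.5513

1.5513


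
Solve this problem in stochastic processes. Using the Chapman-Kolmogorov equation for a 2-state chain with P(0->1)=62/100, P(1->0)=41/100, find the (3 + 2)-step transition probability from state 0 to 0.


P^5 = P^3 * P^2
Computing via matrix multiplication of the transition matrix.
Entry (0,0) of P^5 = 0.3981

0.3981


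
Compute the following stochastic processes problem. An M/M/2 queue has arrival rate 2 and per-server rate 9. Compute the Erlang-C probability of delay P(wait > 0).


a = lambda/mu = 0.2222
rho = a/c = 0.1111
Erlang-C formula applied:
C(c,a) = 0.0222

0.0222


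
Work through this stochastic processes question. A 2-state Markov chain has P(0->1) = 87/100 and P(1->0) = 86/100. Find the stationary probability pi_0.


Stationary distribution: pi_0 = p10/(p01+p10), pi_1 = p01/(p01+p10)
p01 = 0.8700, p10 = 0.8600
pi_0 = 0.4971

0.4971


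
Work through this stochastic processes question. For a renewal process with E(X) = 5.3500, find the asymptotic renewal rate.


Long-run renewal rate = 1/E(X)
= 1/5.3500
= 0.1869

0.1869


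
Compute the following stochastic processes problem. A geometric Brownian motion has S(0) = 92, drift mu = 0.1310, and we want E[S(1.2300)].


E[S(t)] = S(0) * exp(mu * t)
= 92 * exp(0.1310 * 1.2300)
= 92 * 1.1748
= 108.0851

108.0851


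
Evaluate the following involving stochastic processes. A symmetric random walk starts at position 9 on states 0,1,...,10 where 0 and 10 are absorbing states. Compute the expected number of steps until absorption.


For symmetric RW on 0,...,N with absorbing barriers, E(i) = i*(N-i)
E(9) = 9 * 1 = 9

9


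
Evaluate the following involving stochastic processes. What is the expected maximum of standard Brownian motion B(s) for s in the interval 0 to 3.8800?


E(max B(s)) = sqrt(2t/pi)
= sqrt(2*3.8800/pi)
= sqrt(2.4701)
= 1.5717

1.5717


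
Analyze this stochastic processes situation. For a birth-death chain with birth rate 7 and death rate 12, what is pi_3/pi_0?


For birth-death process, pi_n/pi_0 = (lambda/mu)^n
= (7/12)^3
= 0.1985

0.1985


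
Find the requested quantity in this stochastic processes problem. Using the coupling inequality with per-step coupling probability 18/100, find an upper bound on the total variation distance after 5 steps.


TV distance bound <= (1-delta)^n
= (1 - 0.1800)^5
= 0.8200^5
= 0.3707

0.3707


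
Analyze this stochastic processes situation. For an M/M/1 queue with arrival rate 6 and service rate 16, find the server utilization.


rho = lambda/mu
= 6/16
= 0.3750

0.3750


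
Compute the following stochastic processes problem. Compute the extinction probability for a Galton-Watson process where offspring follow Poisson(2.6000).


Since mu = 2.6000 > 1, extinction prob q < 1.
Solve s = exp(mu*(s-1)) iteratively.
q = 0.0951

0.0951


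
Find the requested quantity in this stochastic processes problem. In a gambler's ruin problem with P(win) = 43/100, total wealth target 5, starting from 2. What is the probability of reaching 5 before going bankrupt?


Gambler's ruin formula:
r = q/p = 0.5700/0.4300 = 1.3256
P(win) = (1 - r^i)/(1 - r^N)
= (1 - 1.3256^2)/(1 - 1.3256^5)
= 0.2448

0.2448


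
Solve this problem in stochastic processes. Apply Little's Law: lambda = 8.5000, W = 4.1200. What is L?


Little's Law: L = lambda * W
= 8.5000 * 4.1200
= 35.0200

35.0200


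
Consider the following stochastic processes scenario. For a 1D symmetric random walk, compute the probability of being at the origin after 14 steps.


P(S(14) = 0) = C(14,7) / 4^7
= 3432 / 16384
= 0.2095

0.2095


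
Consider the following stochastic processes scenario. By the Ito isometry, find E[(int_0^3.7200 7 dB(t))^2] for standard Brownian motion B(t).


By Ito isometry: E[(int f dB)^2] = int f^2 dt
= 7^2 * 3.7200
= 49 * 3.7200 = 182.2800

182.2800


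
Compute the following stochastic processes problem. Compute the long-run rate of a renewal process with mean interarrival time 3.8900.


Long-run renewal rate = 1/E(X)
= 1/3.8900
= 0.2571

0.2571


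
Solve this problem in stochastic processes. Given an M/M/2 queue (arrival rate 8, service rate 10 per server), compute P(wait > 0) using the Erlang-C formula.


a = lambda/mu = 0.8000
rho = a/c = 0.4000
Erlang-C formula applied:
C(c,a) = 0.2286

0.2286


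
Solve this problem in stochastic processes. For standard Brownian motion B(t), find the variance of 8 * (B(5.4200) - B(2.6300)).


Var(alpha*(B(t)-B(s))) = alpha^2 * (t-s)
= 8^2 * (5.4200 - 2.6300)
= 64 * 2.7900
= 178.5600

178.5600


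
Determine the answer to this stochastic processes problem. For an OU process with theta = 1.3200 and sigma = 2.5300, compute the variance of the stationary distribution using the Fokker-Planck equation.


Stationary variance = sigma^2 / (2*theta)
= 2.5300^2 / (2*1.3200)
= 6.4009 / 2.6400
= 2.4246

2.4246


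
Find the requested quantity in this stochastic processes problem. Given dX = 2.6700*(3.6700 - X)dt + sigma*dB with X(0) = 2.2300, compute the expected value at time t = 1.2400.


E[X(t)] = mu + (X(0) - mu)*exp(-theta*t)
= 3.6700 + (2.2300 - 3.6700)*exp(-2.6700*1.2400)
= 3.6700 + -1.4400 * 0.0365
= 3.6175

3.6175


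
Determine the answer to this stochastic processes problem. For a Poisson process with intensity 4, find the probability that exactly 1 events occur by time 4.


P(N(t)=k) = (lambda*t)^k * exp(-lambda*t) / k!
lambda*t = 16
= 16^1 * exp(-16) / 1!
= 16 * 1.1254e-07 / 1
= 1.8006e-06

1.8006e-06


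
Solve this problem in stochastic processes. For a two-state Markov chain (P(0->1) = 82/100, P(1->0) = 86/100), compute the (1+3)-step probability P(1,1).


P^4 = P^1 * P^3
Computing via matrix multiplication of the transition matrix.
Entry (1,1) of P^4 = 0.5975

0.5975


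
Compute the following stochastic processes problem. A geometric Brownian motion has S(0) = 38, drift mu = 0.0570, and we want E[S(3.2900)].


E[S(t)] = S(0) * exp(mu * t)
= 38 * exp(0.0570 * 3.2900)
= 38 * 1.2063
= 45.8381

45.8381


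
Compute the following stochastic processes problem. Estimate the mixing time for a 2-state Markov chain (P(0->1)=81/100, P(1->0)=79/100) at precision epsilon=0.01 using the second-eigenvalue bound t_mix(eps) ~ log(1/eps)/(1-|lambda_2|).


lambda_2 = |1 - p01 - p10| = |1 - 0.8100 - 0.7900| = 0.6000
t_mix ~ log(1/eps)/(1 - |lambda_2|)
= log(100)/(1 - 0.6000) = 4.6052/0.4000
= 11.5129

11.5129


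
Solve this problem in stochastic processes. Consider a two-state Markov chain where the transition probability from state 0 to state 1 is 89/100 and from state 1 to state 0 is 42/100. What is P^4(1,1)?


Computing P^4 by matrix multiplication.
P = [[0.1100, 0.8900], [0.4200, 0.5800]]
After raising P to the power 4:
P^4(1,1) = 0.6824

0.6824


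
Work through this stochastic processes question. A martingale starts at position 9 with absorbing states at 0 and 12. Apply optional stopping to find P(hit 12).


By optional stopping theorem: E(M at tau) = M(0) = 9
P(hit 12)*12 + P(hit 0)*0 = 9
P(hit 12) = (9 - 0)/(12 - 0) = 3/4 = 0.7500

0.7500


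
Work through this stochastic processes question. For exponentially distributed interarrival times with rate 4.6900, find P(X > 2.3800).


P(X > t) = exp(-lambda * t)
= exp(-4.6900 * 2.3800)
= exp(-11.1622) = 1.4201e-05

1.4201e-05


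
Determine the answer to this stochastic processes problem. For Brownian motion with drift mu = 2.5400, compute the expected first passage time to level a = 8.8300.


Expected first passage time = a/mu
= 8.8300/2.5400
= 3.4764

3.4764


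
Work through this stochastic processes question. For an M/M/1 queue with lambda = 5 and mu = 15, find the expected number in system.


rho = 5/15 = 0.3333
L = rho/(1-rho)
= 0.3333/0.6667
= 0.5000

0.5000


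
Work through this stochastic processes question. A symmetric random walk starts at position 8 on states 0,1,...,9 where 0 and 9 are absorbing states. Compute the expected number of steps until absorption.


For symmetric RW on 0,...,N with absorbing barriers, E(i) = i*(N-i)
E(8) = 8 * 1 = 8

8


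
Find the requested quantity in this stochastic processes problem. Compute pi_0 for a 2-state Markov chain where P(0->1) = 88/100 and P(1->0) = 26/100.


Stationary distribution: pi_0 = p10/(p01+p10), pi_1 = p01/(p01+p10)
p01 = 0.8800, p10 = 0.2600
pi_0 = 0.2281

0.2281


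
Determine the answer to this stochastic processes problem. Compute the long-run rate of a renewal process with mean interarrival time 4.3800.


Long-run renewal rate = 1/E(X)
= 1/4.3800
= 0.2283

0.2283


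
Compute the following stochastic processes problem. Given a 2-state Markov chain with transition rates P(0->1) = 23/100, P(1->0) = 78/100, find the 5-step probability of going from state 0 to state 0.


Computing P^5 by matrix multiplication.
P = [[0.7700, 0.2300], [0.7800, 0.2200]]
After raising P to the power 5:
P^5(0,0) = 0.7723

0.7723


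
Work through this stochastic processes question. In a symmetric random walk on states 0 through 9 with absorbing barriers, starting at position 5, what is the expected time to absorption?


For symmetric RW on 0,...,N with absorbing barriers, E(i) = i*(N-i)
E(5) = 5 * 4 = 20

20


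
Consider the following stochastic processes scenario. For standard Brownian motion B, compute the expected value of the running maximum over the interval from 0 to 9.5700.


E(max B(s)) = sqrt(2t/pi)
= sqrt(2*9.5700/pi)
= sqrt(6.0925)
= 2.4683

2.4683


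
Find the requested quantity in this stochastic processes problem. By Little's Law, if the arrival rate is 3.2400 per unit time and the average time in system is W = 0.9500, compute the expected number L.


Little's Law: L = lambda * W
= 3.2400 * 0.9500
= 3.0780

3.0780


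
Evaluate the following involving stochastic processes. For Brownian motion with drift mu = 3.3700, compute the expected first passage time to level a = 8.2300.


Expected first passage time = a/mu
= 8.2300/3.3700
= 2.4421

2.4421


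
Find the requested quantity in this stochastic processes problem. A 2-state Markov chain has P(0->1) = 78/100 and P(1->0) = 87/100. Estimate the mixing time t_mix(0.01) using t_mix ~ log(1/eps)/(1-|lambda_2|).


lambda_2 = |1 - p01 - p10| = |1 - 0.7800 - 0.8700| = 0.6500
t_mix ~ log(1/eps)/(1 - |lambda_2|)
= log(100)/(1 - 0.6500) = 4.6052/0.3500
= 13.1576

13.1576


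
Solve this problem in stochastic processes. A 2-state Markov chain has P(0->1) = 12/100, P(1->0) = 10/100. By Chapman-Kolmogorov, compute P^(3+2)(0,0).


P^5 = P^3 * P^2
Computing via matrix multiplication of the transition matrix.
Entry (0,0) of P^5 = 0.6120

0.6120


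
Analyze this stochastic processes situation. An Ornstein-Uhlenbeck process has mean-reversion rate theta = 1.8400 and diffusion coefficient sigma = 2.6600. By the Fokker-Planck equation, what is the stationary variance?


Stationary variance = sigma^2 / (2*theta)
= 2.6600^2 / (2*1.8400)
= 7.0756 / 3.6800
= 1.9227

1.9227


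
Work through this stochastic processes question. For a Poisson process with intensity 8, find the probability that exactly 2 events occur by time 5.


P(N(t)=k) = (lambda*t)^k * exp(-lambda*t) / k!
lambda*t = 40
= 40^2 * exp(-40) / 2!
= 1600 * 4.2484e-18 / 2
= 3.3987e-15

3.3987e-15


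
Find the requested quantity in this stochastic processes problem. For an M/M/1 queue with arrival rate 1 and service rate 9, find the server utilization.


rho = lambda/mu
= 1/9
= 0.1111

0.1111


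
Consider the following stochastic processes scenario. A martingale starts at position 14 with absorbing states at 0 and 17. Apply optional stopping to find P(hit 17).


By optional stopping theorem: E(M at tau) = M(0) = 14
P(hit 17)*17 + P(hit 0)*0 = 14
P(hit 17) = (14 - 0)/(17 - 0) = 14/17 = 0.8235

0.8235


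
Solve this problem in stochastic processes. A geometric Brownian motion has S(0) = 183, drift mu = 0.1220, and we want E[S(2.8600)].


E[S(t)] = S(0) * exp(mu * t)
= 183 * exp(0.1220 * 2.8600)
= 183 * 1.4175
= 259.4090

259.4090


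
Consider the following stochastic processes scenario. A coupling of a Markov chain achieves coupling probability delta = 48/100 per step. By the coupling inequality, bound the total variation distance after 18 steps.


TV distance bound <= (1-delta)^n
= (1 - 0.4800)^18
= 0.5200^18
= 7.7279e-06

7.7279e-06


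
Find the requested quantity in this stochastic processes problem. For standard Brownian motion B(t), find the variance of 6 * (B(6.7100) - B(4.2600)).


Var(alpha*(B(t)-B(s))) = alpha^2 * (t-s)
= 6^2 * (6.7100 - 4.2600)
= 36 * 2.4500
= 88.2000

88.2000


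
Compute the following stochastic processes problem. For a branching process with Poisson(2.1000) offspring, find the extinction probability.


Since mu = 2.1000 > 1, extinction prob q < 1.
Solve s = exp(mu*(s-1)) iteratively.
q = 0.1779

0.1779


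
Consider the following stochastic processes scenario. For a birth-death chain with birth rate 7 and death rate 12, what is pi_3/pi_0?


For birth-death process, pi_n/pi_0 = (lambda/mu)^n
= (7/12)^3
= 0.1985

0.1985


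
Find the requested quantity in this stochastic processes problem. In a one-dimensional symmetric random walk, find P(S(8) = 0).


P(S(8) = 0) = C(8,4) / 4^4
= 70 / 256
= 0.2734

0.2734


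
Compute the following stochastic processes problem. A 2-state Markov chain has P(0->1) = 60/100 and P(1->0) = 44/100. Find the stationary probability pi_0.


Stationary distribution: pi_0 = p10/(p01+p10), pi_1 = p01/(p01+p10)
p01 = 0.6000, p10 = 0.4400
pi_0 = 0.4231

0.4231


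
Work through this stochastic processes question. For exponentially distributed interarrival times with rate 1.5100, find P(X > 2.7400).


P(X > t) = exp(-lambda * t)
= exp(-1.5100 * 2.7400)
= exp(-4.1374) = 0.0160

0.0160


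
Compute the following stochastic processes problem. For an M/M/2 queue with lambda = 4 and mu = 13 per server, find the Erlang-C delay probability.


a = lambda/mu = 0.3077
rho = a/c = 0.1538
Erlang-C formula applied:
C(c,a) = 0.0410

0.0410


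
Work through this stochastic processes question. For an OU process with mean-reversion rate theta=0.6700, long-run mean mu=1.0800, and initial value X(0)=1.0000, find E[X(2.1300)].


E[X(t)] = mu + (X(0) - mu)*exp(-theta*t)
= 1.0800 + (1.0000 - 1.0800)*exp(-0.6700*2.1300)
= 1.0800 + -0.0800 * 0.2400
= 1.0608

1.0608


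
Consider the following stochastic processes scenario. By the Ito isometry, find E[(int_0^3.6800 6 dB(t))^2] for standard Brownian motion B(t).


By Ito isometry: E[(int f dB)^2] = int f^2 dt
= 6^2 * 3.6800
= 36 * 3.6800 = 132.4800

132.4800


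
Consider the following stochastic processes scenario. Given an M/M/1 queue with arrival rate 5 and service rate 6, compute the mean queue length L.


rho = 5/6 = 0.8333
L = rho/(1-rho)
= 0.8333/0.1667
= 5.0000

5.0000


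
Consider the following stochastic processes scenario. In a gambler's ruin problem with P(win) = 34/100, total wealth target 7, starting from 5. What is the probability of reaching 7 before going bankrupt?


Gambler's ruin formula:
r = q/p = 0.6600/0.3400 = 1.9412
P(win) = (1 - r^i)/(1 - r^N)
= (1 - 1.9412^5)/(1 - 1.9412^7)
= 0.2582

0.2582


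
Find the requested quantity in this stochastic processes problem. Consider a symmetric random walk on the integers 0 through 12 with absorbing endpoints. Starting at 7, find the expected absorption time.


For symmetric RW on 0,...,N with absorbing barriers, E(i) = i*(N-i)
E(7) = 7 * 5 = 35

35


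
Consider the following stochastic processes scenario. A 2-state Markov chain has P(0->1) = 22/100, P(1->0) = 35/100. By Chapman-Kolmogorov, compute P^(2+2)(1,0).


P^4 = P^2 * P^2
Computing via matrix multiplication of the transition matrix.
Entry (1,0) of P^4 = 0.5930

0.5930


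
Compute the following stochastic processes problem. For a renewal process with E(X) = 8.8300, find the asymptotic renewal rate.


Long-run renewal rate = 1/E(X)
= 1/8.8300
= 0.1133

0.1133


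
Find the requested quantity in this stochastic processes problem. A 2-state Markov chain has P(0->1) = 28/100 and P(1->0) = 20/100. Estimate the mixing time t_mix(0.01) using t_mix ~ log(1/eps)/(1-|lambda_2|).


lambda_2 = |1 - p01 - p10| = |1 - 0.2800 - 0.2000| = 0.5200
t_mix ~ log(1/eps)/(1 - |lambda_2|)
= log(100)/(1 - 0.5200) = 4.6052/0.4800
= 9.5941

9.5941


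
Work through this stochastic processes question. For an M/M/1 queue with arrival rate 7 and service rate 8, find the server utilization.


rho = lambda/mu
= 7/8
= 0.8750

0.8750


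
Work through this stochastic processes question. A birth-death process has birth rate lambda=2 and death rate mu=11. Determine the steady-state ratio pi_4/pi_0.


For birth-death process, pi_n/pi_0 = (lambda/mu)^n
= (2/11)^4
= 0.0011

0.0011


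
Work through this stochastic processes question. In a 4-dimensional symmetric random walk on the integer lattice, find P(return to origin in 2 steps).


P(return in 2 steps) = P(reverse first step) = 1/(2d)
= 1/8
= 0.1250

0.1250


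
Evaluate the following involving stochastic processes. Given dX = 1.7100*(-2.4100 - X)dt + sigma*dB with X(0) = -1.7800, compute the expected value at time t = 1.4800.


E[X(t)] = mu + (X(0) - mu)*exp(-theta*t)
= -2.4100 + (-1.7800 - -2.4100)*exp(-1.7100*1.4800)
= -2.4100 + 0.6300 * 0.0796
= -2.3599

-2.3599


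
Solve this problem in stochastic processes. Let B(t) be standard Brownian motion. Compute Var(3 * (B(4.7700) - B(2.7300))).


Var(alpha*(B(t)-B(s))) = alpha^2 * (t-s)
= 3^2 * (4.7700 - 2.7300)
= 9 * 2.0400
= 18.3600

18.3600


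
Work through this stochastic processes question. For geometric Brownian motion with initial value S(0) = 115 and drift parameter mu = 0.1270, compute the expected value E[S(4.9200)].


E[S(t)] = S(0) * exp(mu * t)
= 115 * exp(0.1270 * 4.9200)
= 115 * 1.8679
= 214.8139

214.8139


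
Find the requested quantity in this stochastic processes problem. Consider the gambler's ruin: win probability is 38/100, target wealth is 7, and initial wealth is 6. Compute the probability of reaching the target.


Gambler's ruin formula:
r = q/p = 0.6200/0.3800 = 1.6316
P(win) = (1 - r^i)/(1 - r^N)
= (1 - 1.6316^6)/(1 - 1.6316^7)
= 0.5999

0.5999


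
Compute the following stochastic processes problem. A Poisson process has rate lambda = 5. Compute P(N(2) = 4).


P(N(t)=k) = (lambda*t)^k * exp(-lambda*t) / k!
lambda*t = 10
= 10^4 * exp(-10) / 4!
= 10000 * 4.5400e-05 / 24
= 0.0189

0.0189


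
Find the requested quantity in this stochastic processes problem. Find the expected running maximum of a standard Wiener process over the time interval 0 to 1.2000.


E(max B(s)) = sqrt(2t/pi)
= sqrt(2*1.2000/pi)
= sqrt(0.7639)
= 0.8740

0.8740


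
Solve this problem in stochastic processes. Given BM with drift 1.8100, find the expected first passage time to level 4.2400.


Expected first passage time = a/mu
= 4.2400/1.8100
= 2.3425

2.3425


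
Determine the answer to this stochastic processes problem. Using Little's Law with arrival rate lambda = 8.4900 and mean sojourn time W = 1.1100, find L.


Little's Law: L = lambda * W
= 8.4900 * 1.1100
= 9.4239

9.4239


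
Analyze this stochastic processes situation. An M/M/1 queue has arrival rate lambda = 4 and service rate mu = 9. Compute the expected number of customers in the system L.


rho = 4/9 = 0.4444
L = rho/(1-rho)
= 0.4444/0.5556
= 0.8000

0.8000


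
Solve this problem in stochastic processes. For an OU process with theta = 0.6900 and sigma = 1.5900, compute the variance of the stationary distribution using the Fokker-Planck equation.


Stationary variance = sigma^2 / (2*theta)
= 1.5900^2 / (2*0.6900)
= 2.5281 / 1.3800
= 1.8320

1.8320


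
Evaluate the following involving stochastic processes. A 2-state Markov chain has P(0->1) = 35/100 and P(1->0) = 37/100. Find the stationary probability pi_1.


Stationary distribution: pi_0 = p10/(p01+p10), pi_1 = p01/(p01+p10)
p01 = 0.3500, p10 = 0.3700
pi_1 = 0.4861

0.4861


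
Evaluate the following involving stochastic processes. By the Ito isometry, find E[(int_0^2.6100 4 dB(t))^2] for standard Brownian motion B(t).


By Ito isometry: E[(int f dB)^2] = int f^2 dt
= 4^2 * 2.6100
= 16 * 2.6100 = 41.7600

41.7600


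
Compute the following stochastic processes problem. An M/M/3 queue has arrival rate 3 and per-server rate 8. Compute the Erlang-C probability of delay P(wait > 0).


a = lambda/mu = 0.3750
rho = a/c = 0.1250
Erlang-C formula applied:
C(c,a) = 0.0069

0.0069


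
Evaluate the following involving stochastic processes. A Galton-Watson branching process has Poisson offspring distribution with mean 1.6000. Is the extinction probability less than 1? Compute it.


Since mu = 1.6000 > 1, extinction prob q < 1.
Solve s = exp(mu*(s-1)) iteratively.
q = 0.3580

0.3580


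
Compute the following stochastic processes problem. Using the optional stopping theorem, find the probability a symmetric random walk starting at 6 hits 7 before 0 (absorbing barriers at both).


By optional stopping theorem: E(M at tau) = M(0) = 6
P(hit 7)*7 + P(hit 0)*0 = 6
P(hit 7) = (6 - 0)/(7 - 0) = 6/7 = 0.8571

0.8571


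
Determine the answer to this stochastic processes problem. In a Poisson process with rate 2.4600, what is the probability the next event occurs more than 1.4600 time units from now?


P(X > t) = exp(-lambda * t)
= exp(-2.4600 * 1.4600)
= exp(-3.5916) = 0.0276

0.0276


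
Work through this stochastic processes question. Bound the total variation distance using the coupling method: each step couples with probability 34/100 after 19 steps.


TV distance bound <= (1-delta)^n
= (1 - 0.3400)^19
= 0.6600^19
= 3.7268e-04

3.7268e-04


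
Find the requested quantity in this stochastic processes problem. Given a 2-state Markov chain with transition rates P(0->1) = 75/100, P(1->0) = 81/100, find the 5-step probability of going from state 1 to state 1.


Computing P^5 by matrix multiplication.
P = [[0.2500, 0.7500], [0.8100, 0.1900]]
After raising P to the power 5:
P^5(1,1) = 0.4522

0.4522


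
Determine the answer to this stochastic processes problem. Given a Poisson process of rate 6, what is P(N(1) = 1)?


P(N(t)=k) = (lambda*t)^k * exp(-lambda*t) / k!
lambda*t = 6
= 6^1 * exp(-6) / 1!
= 6 * 0.0025 / 1
= 0.0149

0.0149


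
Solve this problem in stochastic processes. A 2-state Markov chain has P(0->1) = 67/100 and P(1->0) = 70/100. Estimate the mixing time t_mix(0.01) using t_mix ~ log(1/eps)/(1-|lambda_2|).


lambda_2 = |1 - p01 - p10| = |1 - 0.6700 - 0.7000| = 0.3700
t_mix ~ log(1/eps)/(1 - |lambda_2|)
= log(100)/(1 - 0.3700) = 4.6052/0.6300
= 7.3098

7.3098


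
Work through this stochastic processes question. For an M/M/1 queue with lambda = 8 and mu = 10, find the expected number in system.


rho = 8/10 = 0.8000
L = rho/(1-rho)
= 0.8000/0.2000
= 4.0000

4.0000


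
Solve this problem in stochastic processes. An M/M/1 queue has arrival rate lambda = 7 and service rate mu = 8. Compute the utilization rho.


rho = lambda/mu
= 7/8
= 0.8750

0.8750


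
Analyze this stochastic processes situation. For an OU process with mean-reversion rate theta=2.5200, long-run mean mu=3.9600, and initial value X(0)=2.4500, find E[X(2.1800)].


E[X(t)] = mu + (X(0) - mu)*exp(-theta*t)
= 3.9600 + (2.4500 - 3.9600)*exp(-2.5200*2.1800)
= 3.9600 + -1.5100 * 0.0041
= 3.9538

3.9538


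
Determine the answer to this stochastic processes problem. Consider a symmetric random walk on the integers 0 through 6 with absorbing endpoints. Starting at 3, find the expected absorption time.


For symmetric RW on 0,...,N with absorbing barriers, E(i) = i*(N-i)
E(3) = 3 * 3 = 9

9


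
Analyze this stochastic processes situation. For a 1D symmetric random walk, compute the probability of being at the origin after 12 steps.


P(S(12) = 0) = C(12,6) / 4^6
= 924 / 4096
= 0.2256

0.2256


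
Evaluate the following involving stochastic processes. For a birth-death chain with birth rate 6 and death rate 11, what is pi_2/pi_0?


For birth-death process, pi_n/pi_0 = (lambda/mu)^n
= (6/11)^2
= 0.2975

0.2975


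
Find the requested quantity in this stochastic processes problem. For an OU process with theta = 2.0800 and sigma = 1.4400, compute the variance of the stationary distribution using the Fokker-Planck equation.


Stationary variance = sigma^2 / (2*theta)
= 1.4400^2 / (2*2.0800)
= 2.0736 / 4.1600
= 0.4985

0.4985


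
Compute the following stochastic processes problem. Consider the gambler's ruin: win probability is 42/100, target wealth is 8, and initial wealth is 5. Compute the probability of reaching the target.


Gambler's ruin formula:
r = q/p = 0.5800/0.4200 = 1.3810
P(win) = (1 - r^i)/(1 - r^N)
= (1 - 1.3810^5)/(1 - 1.3810^8)
= 0.3290

0.3290


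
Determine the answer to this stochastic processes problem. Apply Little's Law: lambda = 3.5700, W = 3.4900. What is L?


Little's Law: L = lambda * W
= 3.5700 * 3.4900
= 12.4593

12.4593


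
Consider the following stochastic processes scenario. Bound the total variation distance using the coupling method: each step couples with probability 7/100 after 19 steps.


TV distance bound <= (1-delta)^n
= (1 - 0.0700)^19
= 0.9300^19
= 0.2519

0.2519


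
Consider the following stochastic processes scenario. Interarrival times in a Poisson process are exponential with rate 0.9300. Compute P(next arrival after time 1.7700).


P(X > t) = exp(-lambda * t)
= exp(-0.9300 * 1.7700)
= exp(-1.6461) = 0.1928

0.1928


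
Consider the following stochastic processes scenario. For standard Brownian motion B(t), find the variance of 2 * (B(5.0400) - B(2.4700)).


Var(alpha*(B(t)-B(s))) = alpha^2 * (t-s)
= 2^2 * (5.0400 - 2.4700)
= 4 * 2.5700
= 10.2800

10.2800


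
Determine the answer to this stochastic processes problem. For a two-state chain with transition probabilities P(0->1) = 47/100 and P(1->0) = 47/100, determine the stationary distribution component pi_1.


Stationary distribution: pi_0 = p10/(p01+p10), pi_1 = p01/(p01+p10)
p01 = 0.4700, p10 = 0.4700
pi_1 = 0.5000

0.5000


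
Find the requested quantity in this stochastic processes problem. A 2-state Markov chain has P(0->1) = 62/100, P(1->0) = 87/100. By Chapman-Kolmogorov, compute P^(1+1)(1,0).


P^2 = P^1 * P^1
Computing via matrix multiplication of the transition matrix.
Entry (1,0) of P^2 = 0.4437

0.4437


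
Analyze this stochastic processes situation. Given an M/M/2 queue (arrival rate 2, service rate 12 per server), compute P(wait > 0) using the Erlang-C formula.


a = lambda/mu = 0.1667
rho = a/c = 0.0833
Erlang-C formula applied:
C(c,a) = 0.0128

0.0128


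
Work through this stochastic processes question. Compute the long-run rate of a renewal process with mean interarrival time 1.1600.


Long-run renewal rate = 1/E(X)
= 1/1.1600
= 0.8621

0.8621


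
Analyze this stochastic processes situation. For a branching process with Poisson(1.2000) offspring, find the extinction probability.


Since mu = 1.2000 > 1, extinction prob q < 1.
Solve s = exp(mu*(s-1)) iteratively.
q = 0.6863

0.6863


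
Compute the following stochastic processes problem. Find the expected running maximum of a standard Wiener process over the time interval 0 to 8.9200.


E(max B(s)) = sqrt(2t/pi)
= sqrt(2*8.9200/pi)
= sqrt(5.6786)
= 2.3830

2.3830


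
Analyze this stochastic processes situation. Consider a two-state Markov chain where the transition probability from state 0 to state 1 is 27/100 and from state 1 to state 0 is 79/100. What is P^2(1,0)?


Computing P^2 by matrix multiplication.
P = [[0.7300, 0.2700], [0.7900, 0.2100]]
After raising P to the power 2:
P^2(1,0) = 0.7426

0.7426


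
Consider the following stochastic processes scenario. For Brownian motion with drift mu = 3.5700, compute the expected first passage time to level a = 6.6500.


Expected first passage time = a/mu
= 6.6500/3.5700
= 1.8627

1.8627


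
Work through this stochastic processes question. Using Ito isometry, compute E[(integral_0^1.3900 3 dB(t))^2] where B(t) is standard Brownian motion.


By Ito isometry: E[(int f dB)^2] = int f^2 dt
= 3^2 * 1.3900
= 9 * 1.3900 = 12.5100

12.5100


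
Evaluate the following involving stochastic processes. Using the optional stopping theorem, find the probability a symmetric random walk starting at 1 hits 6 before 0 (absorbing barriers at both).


By optional stopping theorem: E(M at tau) = M(0) = 1
P(hit 6)*6 + P(hit 0)*0 = 1
P(hit 6) = (1 - 0)/(6 - 0) = 1/6 = 0.1667

0.1667


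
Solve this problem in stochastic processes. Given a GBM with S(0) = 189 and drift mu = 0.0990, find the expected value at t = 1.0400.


E[S(t)] = S(0) * exp(mu * t)
= 189 * exp(0.0990 * 1.0400)
= 189 * 1.1084
= 209.4965

209.4965


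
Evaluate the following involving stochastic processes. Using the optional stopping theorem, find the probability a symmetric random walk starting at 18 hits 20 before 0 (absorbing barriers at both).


By optional stopping theorem: E(M at tau) = M(0) = 18
P(hit 20)*20 + P(hit 0)*0 = 18
P(hit 20) = (18 - 0)/(20 - 0) = 9/10 = 0.9000

0.9000


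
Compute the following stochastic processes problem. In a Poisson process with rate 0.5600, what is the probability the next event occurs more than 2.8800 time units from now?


P(X > t) = exp(-lambda * t)
= exp(-0.5600 * 2.8800)
= exp(-1.6128) = 0.1993

0.1993


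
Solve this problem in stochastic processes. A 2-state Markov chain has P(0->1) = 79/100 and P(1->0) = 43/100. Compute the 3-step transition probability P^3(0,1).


Computing P^3 by matrix multiplication.
P = [[0.2100, 0.7900], [0.4300, 0.5700]]
After raising P to the power 3:
P^3(0,1) = 0.6544

0.6544


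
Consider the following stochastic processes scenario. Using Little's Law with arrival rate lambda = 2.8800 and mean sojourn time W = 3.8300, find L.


Little's Law: L = lambda * W
= 2.8800 * 3.8300
= 11.0304

11.0304


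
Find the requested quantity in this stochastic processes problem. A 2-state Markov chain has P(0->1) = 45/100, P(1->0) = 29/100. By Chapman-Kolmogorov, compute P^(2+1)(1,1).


P^3 = P^2 * P^1
Computing via matrix multiplication of the transition matrix.
Entry (1,1) of P^3 = 0.6150

0.6150


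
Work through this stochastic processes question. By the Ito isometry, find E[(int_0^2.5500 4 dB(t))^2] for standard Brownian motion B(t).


By Ito isometry: E[(int f dB)^2] = int f^2 dt
= 4^2 * 2.5500
= 16 * 2.5500 = 40.8000

40.8000


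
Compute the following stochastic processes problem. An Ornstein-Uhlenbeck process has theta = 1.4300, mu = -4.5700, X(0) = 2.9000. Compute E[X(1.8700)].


E[X(t)] = mu + (X(0) - mu)*exp(-theta*t)
= -4.5700 + (2.9000 - -4.5700)*exp(-1.4300*1.8700)
= -4.5700 + 7.4700 * 0.0690
= -4.0548

-4.0548
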